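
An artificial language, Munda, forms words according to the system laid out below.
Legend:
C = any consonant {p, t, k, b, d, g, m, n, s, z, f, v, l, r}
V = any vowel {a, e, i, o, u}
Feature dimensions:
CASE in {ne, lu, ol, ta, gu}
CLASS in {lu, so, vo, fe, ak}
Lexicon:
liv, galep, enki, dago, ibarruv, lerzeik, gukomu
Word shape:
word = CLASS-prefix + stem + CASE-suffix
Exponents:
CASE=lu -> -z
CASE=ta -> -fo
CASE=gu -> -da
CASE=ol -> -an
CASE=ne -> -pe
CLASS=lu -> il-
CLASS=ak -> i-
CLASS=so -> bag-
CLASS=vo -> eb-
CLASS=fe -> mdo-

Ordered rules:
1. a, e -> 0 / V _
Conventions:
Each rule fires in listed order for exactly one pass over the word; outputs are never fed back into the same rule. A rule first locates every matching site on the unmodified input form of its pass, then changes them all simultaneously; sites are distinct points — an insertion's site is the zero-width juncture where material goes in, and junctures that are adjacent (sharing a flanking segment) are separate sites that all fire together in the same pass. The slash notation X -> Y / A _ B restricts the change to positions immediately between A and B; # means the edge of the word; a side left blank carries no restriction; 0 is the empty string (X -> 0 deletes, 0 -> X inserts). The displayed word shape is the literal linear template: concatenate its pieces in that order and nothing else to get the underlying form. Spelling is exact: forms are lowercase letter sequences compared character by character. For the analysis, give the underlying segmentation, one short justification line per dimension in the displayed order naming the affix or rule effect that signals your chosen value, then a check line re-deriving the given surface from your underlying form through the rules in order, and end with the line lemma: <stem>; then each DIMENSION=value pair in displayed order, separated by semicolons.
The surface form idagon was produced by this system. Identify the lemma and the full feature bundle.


underlying: i-dago-an
CASE=ol - signalled by the affix -an
CLASS=ak - signalled by the affix i-
check: idagoan -> idagon
lemma: dago; CASE=ol; CLASS=ak


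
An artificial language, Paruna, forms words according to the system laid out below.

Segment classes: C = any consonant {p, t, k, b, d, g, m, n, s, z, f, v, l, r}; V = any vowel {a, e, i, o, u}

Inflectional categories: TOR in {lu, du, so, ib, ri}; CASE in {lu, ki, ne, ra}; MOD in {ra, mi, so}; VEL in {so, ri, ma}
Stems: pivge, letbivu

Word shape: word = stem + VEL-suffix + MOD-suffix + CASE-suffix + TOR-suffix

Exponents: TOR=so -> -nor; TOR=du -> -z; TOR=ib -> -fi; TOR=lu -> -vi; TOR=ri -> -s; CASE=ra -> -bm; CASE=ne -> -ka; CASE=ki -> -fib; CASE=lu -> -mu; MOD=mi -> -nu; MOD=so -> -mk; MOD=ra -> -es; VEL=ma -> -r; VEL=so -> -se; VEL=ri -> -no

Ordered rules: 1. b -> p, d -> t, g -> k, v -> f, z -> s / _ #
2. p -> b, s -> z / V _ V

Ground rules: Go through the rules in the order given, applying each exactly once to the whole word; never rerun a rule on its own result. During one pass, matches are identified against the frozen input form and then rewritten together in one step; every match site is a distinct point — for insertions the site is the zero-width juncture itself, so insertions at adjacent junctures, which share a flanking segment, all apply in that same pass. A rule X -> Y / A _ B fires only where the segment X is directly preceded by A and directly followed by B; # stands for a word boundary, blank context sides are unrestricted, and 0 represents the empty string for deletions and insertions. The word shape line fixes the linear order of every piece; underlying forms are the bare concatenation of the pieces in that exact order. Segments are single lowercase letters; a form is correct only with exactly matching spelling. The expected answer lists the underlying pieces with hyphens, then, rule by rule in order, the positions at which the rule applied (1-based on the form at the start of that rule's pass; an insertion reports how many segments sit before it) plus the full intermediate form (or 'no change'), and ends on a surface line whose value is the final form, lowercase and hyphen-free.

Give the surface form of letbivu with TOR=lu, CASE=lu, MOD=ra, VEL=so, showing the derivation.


underlying: letbivu-se-es-mu-vi
1. b -> p, d -> t, g -> k, v -> f, z -> s / _ #: no change
2. p -> b, s -> z / V _ V: fires at position(s) 8: letbivuzeesmuvi
surface: letbivuzeesmuvi


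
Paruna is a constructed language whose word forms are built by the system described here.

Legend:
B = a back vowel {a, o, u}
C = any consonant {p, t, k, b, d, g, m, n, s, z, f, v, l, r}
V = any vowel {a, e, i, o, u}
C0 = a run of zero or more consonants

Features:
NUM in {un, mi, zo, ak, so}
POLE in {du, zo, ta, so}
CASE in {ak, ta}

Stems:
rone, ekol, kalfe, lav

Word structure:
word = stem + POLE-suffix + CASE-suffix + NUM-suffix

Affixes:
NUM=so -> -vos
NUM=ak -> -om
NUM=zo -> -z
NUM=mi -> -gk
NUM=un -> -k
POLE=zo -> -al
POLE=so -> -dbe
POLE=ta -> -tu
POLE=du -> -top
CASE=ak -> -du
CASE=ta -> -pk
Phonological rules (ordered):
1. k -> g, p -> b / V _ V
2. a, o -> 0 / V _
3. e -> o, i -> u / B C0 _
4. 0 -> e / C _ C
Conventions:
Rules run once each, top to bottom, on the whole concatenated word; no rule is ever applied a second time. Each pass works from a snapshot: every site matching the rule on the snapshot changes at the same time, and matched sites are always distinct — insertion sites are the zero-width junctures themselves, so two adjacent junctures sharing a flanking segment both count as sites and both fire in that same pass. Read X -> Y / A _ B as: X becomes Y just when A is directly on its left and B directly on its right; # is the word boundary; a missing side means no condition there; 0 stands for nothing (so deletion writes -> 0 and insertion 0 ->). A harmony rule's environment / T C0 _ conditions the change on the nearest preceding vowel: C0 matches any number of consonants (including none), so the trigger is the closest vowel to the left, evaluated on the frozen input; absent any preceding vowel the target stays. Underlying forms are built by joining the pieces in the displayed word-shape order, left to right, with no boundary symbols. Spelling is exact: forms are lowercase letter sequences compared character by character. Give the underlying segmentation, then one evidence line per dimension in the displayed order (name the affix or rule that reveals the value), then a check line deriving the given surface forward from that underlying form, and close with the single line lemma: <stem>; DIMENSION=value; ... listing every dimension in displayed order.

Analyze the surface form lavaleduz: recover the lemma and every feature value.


underlying: lav-al-du-z
NUM=zo - signalled by the affix -z
POLE=zo - signalled by the affix -al
CASE=ak - signalled by the affix -du
check: lavalduz -> lavalduz -> lavalduz -> lavalduz -> lavaleduz
lemma: lav; NUM=zo; POLE=zo; CASE=ak


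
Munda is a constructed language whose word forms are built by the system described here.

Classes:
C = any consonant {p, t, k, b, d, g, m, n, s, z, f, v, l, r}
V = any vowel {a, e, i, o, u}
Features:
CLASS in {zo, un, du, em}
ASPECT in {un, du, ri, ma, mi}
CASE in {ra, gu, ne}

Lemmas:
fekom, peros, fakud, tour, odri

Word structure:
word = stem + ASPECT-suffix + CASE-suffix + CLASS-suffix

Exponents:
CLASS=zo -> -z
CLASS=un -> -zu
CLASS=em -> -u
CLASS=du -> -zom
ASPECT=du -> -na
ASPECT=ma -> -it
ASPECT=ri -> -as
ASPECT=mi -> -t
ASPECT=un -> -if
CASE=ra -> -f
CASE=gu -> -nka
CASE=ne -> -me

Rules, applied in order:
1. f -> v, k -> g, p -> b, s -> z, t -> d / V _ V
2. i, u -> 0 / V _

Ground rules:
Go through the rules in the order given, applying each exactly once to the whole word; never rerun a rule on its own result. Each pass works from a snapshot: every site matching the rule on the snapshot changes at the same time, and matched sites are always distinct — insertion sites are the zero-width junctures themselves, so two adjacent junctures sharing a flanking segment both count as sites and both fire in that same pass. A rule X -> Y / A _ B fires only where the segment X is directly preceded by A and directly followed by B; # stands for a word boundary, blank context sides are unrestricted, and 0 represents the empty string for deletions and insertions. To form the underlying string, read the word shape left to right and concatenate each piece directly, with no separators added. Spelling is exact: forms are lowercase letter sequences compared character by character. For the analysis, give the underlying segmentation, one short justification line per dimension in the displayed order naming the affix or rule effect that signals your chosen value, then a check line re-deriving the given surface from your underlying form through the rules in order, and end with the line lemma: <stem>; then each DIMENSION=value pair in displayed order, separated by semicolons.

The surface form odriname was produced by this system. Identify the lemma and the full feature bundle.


underlying: odri-na-me-u
CLASS=em - signalled by the affix -u
ASPECT=du - signalled by the affix -na
CASE=ne - signalled by the affix -me
check: odrinameu -> odrinameu -> odriname
lemma: odri; CLASS=em; ASPECT=du; CASE=ne


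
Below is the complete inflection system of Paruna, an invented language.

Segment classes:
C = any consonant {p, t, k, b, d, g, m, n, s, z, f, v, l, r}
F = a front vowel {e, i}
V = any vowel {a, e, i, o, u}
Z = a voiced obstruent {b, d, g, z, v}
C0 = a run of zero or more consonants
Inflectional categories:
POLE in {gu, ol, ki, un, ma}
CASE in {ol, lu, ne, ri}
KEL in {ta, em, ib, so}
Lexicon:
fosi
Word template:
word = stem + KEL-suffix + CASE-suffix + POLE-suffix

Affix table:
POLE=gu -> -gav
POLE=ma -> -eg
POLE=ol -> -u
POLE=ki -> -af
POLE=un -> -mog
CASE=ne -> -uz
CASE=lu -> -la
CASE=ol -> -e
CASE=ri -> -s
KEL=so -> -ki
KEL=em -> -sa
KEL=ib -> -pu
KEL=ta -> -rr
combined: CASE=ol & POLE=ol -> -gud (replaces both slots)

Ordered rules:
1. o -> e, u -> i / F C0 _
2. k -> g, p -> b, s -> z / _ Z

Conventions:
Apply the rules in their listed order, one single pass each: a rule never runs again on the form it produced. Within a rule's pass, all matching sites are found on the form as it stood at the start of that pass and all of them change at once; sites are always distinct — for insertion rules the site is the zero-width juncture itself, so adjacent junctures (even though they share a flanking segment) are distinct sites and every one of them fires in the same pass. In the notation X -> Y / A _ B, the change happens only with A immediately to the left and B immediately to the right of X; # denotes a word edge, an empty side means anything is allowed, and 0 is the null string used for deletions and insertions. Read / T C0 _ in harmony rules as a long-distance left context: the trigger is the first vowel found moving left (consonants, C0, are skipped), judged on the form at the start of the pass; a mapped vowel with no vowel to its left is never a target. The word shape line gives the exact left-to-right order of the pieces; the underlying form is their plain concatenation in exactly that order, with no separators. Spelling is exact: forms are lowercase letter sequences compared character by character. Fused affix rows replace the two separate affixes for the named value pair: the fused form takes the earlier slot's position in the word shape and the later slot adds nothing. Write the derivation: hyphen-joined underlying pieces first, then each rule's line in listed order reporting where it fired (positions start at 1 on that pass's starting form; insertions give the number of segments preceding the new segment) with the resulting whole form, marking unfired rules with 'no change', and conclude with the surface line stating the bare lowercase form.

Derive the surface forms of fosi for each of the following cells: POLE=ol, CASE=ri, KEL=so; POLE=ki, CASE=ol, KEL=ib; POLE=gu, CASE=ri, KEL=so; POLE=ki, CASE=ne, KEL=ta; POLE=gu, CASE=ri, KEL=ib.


cell POLE=ol, CASE=ri, KEL=so:
underlying: fosi-ki-s-u
1. o -> e, u -> i / F C0 _: fires at position(s) 8: fosikisi
2. k -> g, p -> b, s -> z / _ Z: no change
surface: fosikisi

cell POLE=ki, CASE=ol, KEL=ib:
underlying: fosi-pu-e-af
1. o -> e, u -> i / F C0 _: fires at position(s) 6: fosipieaf
2. k -> g, p -> b, s -> z / _ Z: no change
surface: fosipieaf

cell POLE=gu, CASE=ri, KEL=so:
underlying: fosi-ki-s-gav
1. o -> e, u -> i / F C0 _: no change
2. k -> g, p -> b, s -> z / _ Z: fires at position(s) 7: fosikizgav
surface: fosikizgav

cell POLE=ki, CASE=ne, KEL=ta:
underlying: fosi-rr-uz-af
1. o -> e, u -> i / F C0 _: fires at position(s) 7: fosirrizaf
2. k -> g, p -> b, s -> z / _ Z: no change
surface: fosirrizaf

cell POLE=gu, CASE=ri, KEL=ib:
underlying: fosi-pu-s-gav
1. o -> e, u -> i / F C0 _: fires at position(s) 6: fosipisgav
2. k -> g, p -> b, s -> z / _ Z: fires at position(s) 7: fosipizgav
surface: fosipizgav


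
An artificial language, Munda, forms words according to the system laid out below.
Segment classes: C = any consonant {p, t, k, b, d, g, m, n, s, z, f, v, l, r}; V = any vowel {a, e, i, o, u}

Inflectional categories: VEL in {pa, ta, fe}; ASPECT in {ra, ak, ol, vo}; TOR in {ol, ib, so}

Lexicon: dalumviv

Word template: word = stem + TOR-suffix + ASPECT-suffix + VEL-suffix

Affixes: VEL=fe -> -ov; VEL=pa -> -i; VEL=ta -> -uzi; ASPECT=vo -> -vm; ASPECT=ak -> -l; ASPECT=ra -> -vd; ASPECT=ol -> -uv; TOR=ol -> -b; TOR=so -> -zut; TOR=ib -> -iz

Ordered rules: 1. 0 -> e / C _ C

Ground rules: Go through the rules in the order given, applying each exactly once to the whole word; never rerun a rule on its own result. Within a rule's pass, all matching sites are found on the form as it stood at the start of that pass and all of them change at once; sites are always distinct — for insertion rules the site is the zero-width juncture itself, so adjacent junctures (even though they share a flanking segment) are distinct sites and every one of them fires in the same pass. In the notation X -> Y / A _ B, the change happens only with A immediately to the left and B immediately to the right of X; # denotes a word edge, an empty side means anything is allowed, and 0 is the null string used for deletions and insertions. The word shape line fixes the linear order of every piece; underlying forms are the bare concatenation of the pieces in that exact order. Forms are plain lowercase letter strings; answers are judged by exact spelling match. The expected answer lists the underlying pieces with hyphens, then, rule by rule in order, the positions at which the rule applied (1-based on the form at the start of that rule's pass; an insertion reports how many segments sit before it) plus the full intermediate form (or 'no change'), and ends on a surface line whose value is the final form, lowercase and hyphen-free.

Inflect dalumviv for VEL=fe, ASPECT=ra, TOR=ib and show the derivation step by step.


underlying: dalumviv-iz-vd-ov
1. 0 -> e / C _ C: inserts after position(s) 5, 10, 11: dalumevivizevedov
surface: dalumevivizevedov


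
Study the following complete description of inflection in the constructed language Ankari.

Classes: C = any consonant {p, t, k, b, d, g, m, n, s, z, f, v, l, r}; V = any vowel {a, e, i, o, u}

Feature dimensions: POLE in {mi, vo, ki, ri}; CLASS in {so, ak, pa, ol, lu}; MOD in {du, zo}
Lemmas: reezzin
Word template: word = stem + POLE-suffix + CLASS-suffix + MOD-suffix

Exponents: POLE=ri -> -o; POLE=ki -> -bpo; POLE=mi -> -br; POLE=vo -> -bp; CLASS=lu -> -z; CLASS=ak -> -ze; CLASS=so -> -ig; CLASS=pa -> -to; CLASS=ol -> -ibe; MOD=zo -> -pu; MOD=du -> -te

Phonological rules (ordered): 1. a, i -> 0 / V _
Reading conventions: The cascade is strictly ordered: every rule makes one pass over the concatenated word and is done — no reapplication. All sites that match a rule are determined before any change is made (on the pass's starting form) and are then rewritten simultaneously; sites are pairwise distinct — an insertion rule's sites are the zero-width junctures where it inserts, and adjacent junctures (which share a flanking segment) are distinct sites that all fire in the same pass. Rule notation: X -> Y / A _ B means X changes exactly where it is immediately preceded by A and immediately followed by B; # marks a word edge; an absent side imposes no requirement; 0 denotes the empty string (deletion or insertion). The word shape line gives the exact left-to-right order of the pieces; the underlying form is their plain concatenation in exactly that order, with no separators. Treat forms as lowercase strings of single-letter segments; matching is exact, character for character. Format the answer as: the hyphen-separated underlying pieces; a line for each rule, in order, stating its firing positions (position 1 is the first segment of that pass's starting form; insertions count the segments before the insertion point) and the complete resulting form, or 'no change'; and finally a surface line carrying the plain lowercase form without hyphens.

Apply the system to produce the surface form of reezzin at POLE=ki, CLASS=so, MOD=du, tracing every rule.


underlying: reezzin-bpo-ig-te
1. a, i -> 0 / V _: fires at position(s) 11: reezzinbpogte
surface: reezzinbpogte


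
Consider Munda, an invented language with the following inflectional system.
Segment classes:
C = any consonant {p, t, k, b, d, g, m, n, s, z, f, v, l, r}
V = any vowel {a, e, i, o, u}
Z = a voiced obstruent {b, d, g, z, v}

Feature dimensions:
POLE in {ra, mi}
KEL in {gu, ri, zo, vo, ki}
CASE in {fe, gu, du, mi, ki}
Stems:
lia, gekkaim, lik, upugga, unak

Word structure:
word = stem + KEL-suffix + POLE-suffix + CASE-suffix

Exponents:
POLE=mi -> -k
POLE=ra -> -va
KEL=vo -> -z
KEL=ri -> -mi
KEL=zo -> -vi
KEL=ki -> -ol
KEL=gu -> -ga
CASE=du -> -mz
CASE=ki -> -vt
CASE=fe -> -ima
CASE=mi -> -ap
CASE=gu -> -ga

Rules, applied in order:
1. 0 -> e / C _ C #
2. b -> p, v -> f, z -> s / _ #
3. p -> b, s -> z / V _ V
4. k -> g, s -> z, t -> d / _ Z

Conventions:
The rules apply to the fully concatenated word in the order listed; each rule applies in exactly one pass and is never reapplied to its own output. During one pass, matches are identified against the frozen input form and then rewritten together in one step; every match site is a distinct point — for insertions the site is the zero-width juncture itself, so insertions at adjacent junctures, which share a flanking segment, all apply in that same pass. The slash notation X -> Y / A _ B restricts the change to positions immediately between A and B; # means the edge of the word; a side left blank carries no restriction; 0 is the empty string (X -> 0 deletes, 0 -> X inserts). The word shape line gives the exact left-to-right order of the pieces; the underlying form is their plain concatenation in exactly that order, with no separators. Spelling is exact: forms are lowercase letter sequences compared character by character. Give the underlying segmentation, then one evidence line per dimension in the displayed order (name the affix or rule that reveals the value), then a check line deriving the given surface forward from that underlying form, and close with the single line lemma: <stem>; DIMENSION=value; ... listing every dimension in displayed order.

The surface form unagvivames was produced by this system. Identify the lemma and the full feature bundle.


underlying: unak-vi-va-mz
POLE=ra - signalled by the affix -va
KEL=zo - signalled by the affix -vi
CASE=du - signalled by the affix -mz
check: unakvivamz -> unakvivamez -> unakvivames -> unakvivames -> unagvivames
lemma: unak; POLE=ra; KEL=zo; CASE=du


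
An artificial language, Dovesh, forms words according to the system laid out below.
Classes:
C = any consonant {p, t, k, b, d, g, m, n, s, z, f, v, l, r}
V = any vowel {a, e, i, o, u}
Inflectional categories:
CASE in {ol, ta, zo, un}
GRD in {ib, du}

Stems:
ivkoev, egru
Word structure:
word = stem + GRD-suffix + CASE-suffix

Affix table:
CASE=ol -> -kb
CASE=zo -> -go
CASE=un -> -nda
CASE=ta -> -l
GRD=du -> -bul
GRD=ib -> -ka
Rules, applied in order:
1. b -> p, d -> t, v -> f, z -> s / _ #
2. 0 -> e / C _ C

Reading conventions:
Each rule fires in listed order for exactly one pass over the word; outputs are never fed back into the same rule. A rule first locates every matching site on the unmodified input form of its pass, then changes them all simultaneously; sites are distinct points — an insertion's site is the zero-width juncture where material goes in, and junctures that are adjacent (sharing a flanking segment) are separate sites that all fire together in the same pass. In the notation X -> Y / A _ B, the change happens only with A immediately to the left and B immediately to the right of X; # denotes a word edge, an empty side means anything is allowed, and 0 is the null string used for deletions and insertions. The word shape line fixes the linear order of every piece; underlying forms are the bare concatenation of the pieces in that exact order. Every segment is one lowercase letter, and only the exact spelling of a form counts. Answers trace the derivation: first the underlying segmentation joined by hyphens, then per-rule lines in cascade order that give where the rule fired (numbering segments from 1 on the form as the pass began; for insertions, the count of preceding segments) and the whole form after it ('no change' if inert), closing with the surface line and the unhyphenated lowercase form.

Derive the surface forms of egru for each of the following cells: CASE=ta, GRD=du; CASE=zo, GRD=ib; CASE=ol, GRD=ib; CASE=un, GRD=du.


cell CASE=ta, GRD=du:
underlying: egru-bul-l
1. b -> p, d -> t, v -> f, z -> s / _ #: no change
2. 0 -> e / C _ C: inserts after position(s) 2, 7: egerubulel
surface: egerubulel

cell CASE=zo, GRD=ib:
underlying: egru-ka-go
1. b -> p, d -> t, v -> f, z -> s / _ #: no change
2. 0 -> e / C _ C: inserts after position(s) 2: egerukago
surface: egerukago

cell CASE=ol, GRD=ib:
underlying: egru-ka-kb
1. b -> p, d -> t, v -> f, z -> s / _ #: fires at position(s) 8: egrukakp
2. 0 -> e / C _ C: inserts after position(s) 2, 7: egerukakep
surface: egerukakep

cell CASE=un, GRD=du:
underlying: egru-bul-nda
1. b -> p, d -> t, v -> f, z -> s / _ #: no change
2. 0 -> e / C _ C: inserts after position(s) 2, 7, 8: egerubuleneda
surface: egerubuleneda


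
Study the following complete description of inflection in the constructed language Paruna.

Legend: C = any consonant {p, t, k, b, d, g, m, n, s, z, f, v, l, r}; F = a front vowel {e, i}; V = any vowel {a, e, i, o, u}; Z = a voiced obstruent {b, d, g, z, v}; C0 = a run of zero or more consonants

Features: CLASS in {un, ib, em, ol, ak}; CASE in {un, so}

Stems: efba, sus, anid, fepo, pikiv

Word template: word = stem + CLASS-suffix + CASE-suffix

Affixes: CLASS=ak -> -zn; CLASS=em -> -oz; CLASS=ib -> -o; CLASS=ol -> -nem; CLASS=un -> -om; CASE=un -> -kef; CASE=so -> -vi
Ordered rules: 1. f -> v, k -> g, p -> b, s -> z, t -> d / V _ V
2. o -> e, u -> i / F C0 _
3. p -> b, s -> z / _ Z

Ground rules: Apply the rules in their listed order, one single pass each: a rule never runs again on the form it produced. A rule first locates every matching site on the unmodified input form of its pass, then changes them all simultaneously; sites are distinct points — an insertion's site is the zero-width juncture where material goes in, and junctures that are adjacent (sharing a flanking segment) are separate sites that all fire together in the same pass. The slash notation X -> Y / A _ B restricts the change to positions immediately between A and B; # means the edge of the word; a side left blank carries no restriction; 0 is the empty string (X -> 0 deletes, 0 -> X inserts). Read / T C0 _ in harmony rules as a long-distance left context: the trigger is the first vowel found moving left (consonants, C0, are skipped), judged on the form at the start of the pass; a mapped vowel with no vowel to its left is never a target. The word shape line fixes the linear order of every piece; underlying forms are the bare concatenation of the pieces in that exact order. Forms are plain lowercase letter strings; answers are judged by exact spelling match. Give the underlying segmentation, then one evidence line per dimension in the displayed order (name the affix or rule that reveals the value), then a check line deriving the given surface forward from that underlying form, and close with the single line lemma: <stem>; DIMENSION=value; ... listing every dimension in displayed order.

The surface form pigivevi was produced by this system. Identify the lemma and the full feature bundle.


underlying: pikiv-o-vi
CLASS=ib - signalled by the affix -o
CASE=so - signalled by the affix -vi
check: pikivovi -> pigivovi -> pigivevi -> pigivevi
lemma: pikiv; CLASS=ib; CASE=so


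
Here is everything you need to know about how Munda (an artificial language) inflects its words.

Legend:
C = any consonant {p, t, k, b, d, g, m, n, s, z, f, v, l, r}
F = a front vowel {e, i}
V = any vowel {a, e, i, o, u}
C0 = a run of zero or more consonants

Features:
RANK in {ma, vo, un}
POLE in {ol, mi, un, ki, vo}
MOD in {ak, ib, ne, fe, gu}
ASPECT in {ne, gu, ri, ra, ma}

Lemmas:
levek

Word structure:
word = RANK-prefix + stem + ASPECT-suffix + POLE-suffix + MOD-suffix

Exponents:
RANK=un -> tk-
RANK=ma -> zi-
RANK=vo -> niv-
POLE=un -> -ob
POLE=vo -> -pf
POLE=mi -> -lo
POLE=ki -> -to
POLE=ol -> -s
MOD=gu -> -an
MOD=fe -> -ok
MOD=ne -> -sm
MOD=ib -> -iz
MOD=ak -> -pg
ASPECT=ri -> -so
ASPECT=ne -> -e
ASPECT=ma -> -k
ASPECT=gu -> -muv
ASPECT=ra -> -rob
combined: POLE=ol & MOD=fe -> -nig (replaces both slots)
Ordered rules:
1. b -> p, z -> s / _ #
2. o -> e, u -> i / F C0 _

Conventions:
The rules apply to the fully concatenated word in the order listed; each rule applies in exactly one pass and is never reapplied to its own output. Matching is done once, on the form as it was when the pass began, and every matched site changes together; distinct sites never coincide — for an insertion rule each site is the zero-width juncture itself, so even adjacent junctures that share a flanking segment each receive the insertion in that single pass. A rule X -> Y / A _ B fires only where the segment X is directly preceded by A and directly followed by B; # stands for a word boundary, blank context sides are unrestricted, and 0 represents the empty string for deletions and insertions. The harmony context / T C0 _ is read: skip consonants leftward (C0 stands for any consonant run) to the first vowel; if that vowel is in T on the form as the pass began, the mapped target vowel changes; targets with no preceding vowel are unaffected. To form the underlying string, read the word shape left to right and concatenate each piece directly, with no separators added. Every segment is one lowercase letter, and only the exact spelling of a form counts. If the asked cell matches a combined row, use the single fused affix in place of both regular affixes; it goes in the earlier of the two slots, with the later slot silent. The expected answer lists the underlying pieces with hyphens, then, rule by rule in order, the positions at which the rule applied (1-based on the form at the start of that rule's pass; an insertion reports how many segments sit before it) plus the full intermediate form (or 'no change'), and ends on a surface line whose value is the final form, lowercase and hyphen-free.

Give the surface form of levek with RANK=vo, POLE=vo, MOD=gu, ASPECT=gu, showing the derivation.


underlying: niv-levek-muv-pf-an
1. b -> p, z -> s / _ #: no change
2. o -> e, u -> i / F C0 _: fires at position(s) 10: nivlevekmivpfan
surface: nivlevekmivpfan


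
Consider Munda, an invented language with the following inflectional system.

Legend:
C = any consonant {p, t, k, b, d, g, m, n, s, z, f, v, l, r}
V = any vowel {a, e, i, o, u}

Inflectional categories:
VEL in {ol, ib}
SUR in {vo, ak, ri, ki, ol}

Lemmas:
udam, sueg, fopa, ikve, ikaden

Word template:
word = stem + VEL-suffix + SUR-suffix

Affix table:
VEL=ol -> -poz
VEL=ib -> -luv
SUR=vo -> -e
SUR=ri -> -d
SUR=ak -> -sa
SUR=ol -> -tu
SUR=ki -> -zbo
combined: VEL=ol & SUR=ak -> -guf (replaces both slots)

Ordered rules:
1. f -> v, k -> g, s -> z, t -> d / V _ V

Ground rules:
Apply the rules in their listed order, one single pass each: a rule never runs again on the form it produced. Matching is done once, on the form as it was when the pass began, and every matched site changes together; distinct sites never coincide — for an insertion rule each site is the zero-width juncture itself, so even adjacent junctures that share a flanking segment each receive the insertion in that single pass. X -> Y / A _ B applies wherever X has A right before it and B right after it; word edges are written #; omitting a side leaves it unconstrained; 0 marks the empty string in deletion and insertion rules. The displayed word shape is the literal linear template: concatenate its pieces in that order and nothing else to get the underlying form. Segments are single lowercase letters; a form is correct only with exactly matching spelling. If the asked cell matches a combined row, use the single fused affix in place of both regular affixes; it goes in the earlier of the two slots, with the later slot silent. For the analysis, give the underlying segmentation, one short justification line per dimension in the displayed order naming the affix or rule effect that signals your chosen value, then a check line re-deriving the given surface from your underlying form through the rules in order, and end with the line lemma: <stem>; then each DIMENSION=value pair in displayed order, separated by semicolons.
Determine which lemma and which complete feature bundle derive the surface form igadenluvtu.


underlying: ikaden-luv-tu
VEL=ib - signalled by the affix -luv
SUR=ol - signalled by the affix -tu
check: ikadenluvtu -> igadenluvtu
lemma: ikaden; VEL=ib; SUR=ol


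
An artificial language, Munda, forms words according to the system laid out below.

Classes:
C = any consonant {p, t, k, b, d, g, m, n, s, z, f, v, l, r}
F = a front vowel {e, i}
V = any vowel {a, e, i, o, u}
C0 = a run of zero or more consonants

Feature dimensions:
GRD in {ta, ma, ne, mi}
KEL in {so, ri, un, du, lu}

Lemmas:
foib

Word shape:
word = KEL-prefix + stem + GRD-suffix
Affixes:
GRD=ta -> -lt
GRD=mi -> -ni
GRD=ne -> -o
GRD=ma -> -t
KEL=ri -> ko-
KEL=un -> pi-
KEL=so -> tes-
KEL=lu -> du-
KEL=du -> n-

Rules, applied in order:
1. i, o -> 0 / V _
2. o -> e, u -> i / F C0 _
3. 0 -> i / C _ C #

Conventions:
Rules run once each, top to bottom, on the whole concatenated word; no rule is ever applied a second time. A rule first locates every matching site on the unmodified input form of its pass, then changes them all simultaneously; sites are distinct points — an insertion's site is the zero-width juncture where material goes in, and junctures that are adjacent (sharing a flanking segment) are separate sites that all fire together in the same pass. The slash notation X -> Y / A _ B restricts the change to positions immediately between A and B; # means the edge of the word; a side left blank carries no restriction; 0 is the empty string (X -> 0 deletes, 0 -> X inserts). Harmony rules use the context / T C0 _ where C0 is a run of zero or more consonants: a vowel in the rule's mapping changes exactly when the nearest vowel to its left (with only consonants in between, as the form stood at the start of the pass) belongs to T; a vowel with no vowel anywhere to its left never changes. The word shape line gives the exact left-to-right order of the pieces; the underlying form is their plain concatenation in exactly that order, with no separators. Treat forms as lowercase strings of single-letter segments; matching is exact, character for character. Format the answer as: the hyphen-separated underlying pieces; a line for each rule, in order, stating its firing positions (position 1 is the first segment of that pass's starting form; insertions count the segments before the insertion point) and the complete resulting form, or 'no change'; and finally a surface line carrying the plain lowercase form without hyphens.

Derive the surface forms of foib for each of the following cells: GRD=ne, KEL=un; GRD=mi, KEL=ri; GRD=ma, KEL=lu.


cell GRD=ne, KEL=un:
underlying: pi-foib-o
1. i, o -> 0 / V _: fires at position(s) 5: pifobo
2. o -> e, u -> i / F C0 _: fires at position(s) 4: pifebo
3. 0 -> i / C _ C #: no change
surface: pifebo

cell GRD=mi, KEL=ri:
underlying: ko-foib-ni
1. i, o -> 0 / V _: fires at position(s) 5: kofobni
2. o -> e, u -> i / F C0 _: no change
3. 0 -> i / C _ C #: no change
surface: kofobni

cell GRD=ma, KEL=lu:
underlying: du-foib-t
1. i, o -> 0 / V _: fires at position(s) 5: dufobt
2. o -> e, u -> i / F C0 _: no change
3. 0 -> i / C _ C #: inserts after position(s) 5: dufobit
surface: dufobit


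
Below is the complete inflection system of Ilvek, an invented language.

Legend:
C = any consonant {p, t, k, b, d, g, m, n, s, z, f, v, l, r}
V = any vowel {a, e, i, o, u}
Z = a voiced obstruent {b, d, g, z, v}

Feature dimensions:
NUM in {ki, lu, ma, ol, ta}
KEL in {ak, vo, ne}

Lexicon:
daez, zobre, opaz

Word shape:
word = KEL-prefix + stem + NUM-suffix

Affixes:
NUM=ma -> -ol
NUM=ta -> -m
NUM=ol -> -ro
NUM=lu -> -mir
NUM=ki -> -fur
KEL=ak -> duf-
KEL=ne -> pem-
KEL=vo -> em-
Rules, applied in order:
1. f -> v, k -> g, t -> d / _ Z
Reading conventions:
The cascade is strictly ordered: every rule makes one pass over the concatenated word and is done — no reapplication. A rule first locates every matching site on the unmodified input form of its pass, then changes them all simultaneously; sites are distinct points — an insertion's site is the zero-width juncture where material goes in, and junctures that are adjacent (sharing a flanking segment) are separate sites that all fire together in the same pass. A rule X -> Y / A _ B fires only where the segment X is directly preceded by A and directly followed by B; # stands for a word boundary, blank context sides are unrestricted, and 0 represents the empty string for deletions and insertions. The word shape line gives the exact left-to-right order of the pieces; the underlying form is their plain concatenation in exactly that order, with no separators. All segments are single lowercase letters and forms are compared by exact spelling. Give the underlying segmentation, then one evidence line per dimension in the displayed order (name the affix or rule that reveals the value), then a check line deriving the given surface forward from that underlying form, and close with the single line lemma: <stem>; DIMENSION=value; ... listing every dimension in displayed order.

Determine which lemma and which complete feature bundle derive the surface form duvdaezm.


underlying: duf-daez-m
NUM=ta - signalled by the affix -m
KEL=ak - signalled by the affix duf-
check: dufdaezm -> duvdaezm
lemma: daez; NUM=ta; KEL=ak


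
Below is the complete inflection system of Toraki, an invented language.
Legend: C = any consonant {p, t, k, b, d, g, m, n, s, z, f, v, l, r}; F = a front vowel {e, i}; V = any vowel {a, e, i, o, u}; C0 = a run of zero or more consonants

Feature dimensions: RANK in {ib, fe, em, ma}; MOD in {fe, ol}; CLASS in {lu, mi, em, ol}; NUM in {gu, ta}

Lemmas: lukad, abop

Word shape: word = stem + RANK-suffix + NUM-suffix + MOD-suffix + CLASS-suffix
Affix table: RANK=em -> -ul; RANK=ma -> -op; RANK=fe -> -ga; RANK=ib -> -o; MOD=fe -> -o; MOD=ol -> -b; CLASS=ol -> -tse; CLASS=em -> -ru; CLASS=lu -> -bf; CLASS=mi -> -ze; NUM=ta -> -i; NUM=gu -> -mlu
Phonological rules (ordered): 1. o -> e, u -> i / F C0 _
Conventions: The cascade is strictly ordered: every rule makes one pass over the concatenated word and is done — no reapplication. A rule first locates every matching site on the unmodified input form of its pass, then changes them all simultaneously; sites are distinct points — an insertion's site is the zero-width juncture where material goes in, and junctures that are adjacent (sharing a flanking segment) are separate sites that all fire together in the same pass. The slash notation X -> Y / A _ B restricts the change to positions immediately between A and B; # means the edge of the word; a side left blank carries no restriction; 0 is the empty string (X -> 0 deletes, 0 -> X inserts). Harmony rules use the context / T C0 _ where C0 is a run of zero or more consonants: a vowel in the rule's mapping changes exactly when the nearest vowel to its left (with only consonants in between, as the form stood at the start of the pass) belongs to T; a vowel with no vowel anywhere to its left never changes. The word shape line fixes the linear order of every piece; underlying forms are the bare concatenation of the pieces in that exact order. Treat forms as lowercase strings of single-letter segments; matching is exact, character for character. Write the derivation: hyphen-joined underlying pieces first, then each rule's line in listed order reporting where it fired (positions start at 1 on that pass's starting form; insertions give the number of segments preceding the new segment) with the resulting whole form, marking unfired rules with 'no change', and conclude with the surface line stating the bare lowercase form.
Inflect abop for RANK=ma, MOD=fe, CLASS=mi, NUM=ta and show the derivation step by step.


underlying: abop-op-i-o-ze
1. o -> e, u -> i / F C0 _: fires at position(s) 8: abopopieze
surface: abopopieze


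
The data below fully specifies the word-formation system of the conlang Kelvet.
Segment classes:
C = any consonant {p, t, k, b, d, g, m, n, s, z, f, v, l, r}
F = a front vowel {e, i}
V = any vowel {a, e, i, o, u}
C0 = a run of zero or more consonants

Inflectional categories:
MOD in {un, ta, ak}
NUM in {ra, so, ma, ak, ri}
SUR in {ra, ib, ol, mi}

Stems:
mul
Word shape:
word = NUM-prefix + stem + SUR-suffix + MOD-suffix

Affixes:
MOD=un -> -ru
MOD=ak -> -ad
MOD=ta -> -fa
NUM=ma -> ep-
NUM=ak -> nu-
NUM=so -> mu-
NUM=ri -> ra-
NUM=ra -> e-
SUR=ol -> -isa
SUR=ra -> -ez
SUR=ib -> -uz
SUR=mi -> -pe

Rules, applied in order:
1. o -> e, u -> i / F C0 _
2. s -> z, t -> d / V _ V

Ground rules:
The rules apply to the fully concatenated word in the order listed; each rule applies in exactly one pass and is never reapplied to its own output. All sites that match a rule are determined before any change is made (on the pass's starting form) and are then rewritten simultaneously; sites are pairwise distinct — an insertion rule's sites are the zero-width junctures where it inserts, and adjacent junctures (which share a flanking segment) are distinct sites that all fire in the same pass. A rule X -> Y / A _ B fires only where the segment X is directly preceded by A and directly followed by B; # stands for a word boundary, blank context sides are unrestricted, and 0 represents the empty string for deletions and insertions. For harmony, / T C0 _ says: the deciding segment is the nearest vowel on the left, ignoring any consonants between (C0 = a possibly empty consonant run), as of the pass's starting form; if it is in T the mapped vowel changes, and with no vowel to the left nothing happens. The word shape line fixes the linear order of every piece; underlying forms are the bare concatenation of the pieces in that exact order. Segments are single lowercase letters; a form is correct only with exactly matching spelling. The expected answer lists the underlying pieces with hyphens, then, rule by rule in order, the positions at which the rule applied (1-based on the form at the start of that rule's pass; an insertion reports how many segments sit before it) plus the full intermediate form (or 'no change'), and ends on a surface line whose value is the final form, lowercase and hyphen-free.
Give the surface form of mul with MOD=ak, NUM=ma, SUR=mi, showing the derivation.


underlying: ep-mul-pe-ad
1. o -> e, u -> i / F C0 _: fires at position(s) 4: epmilpead
2. s -> z, t -> d / V _ V: no change
surface: epmilpead


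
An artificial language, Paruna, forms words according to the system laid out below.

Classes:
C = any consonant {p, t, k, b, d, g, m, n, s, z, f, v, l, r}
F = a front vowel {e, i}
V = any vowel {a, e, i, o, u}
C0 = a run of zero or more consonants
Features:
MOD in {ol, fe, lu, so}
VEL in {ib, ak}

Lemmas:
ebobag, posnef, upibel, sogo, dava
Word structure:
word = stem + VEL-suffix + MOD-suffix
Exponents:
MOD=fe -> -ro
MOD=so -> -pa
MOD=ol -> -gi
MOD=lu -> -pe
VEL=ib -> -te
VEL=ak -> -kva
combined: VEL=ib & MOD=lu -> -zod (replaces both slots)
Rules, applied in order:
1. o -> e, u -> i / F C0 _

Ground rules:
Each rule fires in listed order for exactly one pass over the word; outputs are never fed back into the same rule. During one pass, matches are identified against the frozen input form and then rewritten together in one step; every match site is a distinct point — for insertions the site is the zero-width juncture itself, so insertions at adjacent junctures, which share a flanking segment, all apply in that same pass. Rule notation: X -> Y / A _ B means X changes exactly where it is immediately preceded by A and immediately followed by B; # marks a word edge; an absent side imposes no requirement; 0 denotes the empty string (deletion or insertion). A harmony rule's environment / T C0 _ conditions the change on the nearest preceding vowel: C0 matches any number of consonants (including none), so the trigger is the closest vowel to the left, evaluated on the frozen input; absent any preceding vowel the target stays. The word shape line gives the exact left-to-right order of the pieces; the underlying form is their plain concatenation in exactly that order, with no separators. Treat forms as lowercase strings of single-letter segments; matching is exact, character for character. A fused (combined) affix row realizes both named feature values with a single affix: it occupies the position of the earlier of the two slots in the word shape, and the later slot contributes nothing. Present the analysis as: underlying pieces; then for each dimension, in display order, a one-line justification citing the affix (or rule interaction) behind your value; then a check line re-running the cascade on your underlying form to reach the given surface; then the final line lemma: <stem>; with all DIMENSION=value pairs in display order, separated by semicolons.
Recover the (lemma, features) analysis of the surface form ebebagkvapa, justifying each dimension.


underlying: ebobag-kva-pa
MOD=so - signalled by the affix -pa
VEL=ak - signalled by the affix -kva
check: ebobagkvapa -> ebebagkvapa
lemma: ebobag; MOD=so; VEL=ak
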